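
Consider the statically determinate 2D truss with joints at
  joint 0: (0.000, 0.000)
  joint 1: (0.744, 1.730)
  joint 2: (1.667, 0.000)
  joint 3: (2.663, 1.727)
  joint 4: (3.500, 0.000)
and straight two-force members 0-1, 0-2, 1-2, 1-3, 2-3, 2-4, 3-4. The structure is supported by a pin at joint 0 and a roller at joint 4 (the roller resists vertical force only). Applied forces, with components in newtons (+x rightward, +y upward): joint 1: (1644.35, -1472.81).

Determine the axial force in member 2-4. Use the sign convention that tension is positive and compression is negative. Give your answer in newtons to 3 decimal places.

545.652

N=5 nodes, M=7 members, R=3 reactions → 2N=10, M+R=10
member 0 (0-1): L=1.8832, (cx,cy)=(0.3951,0.9186)
member 1 (0-2): L=1.6670, (cx,cy)=(1.0000,0.0000)
member 2 (1-2): L=1.9608, (cx,cy)=(0.4707,-0.8823)
member 3 (1-3): L=1.9190, (cx,cy)=(1.0000,-0.0016)
member 4 (2-3): L=1.9936, (cx,cy)=(0.4996,0.8663)
member 5 (2-4): L=1.8330, (cx,cy)=(1.0000,0.0000)
member 6 (3-4): L=1.9191, (cx,cy)=(0.4361,-0.8999)
solve A·x = −loads:
  F[0-1] = -377.6781 N (compression)
  F[0-2] = +1793.5603 N (tension)
  F[1-2] = -1273.9568 N (compression)
  F[1-3] = -1193.8840 N (compression)
  F[2-3] = +1297.5188 N (tension)
  F[2-4] = +545.6523 N (tension)
  F[3-4] = -1251.1148 N (compression)
  Rx@0 = -1644.3500 N
  Ry@0 = +346.9540 N
  Ry@4 = +1125.8560 N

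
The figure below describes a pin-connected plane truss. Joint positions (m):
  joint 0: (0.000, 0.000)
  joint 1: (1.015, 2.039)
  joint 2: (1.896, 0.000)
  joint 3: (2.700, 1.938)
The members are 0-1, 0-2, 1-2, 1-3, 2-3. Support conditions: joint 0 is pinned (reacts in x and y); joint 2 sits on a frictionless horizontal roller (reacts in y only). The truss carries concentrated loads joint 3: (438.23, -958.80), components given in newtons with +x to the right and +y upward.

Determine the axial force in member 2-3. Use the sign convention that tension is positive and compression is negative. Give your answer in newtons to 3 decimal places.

-985.100

N=4 nodes, M=5 members, R=3 reactions → 2N=8, M+R=8
member 0 (0-1): L=2.2777, (cx,cy)=(0.4456,0.8952)
member 1 (0-2): L=1.8960, (cx,cy)=(1.0000,0.0000)
member 2 (1-2): L=2.2212, (cx,cy)=(0.3966,-0.9180)
member 3 (1-3): L=1.6880, (cx,cy)=(0.9982,-0.0598)
member 4 (2-3): L=2.0982, (cx,cy)=(0.3832,0.9237)
solve A·x = −loads:
  F[0-1] = +954.5376 N (tension)
  F[0-2] = +12.8572 N (tension)
  F[1-2] = -984.1337 N (compression)
  F[1-3] = +817.1781 N (tension)
  F[2-3] = -985.1002 N (compression)
  Rx@0 = -438.2300 N
  Ry@0 = -854.5174 N
  Ry@2 = +1813.3174 N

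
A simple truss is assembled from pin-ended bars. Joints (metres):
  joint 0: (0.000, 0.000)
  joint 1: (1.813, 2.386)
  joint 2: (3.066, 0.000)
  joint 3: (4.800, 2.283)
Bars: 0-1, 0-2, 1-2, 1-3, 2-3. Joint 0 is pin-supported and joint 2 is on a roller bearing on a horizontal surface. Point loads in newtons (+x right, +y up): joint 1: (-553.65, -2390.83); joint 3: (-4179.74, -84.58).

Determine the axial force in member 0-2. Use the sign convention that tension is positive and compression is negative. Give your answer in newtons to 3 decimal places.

N=4 nodes, M=5 members, R=3 reactions → 2N=8, M+R=8
member 0 (0-1): L=2.9967, (cx,cy)=(0.6050,0.7962)
member 1 (0-2): L=3.0660, (cx,cy)=(1.0000,0.0000)
member 2 (1-2): L=2.6950, (cx,cy)=(0.4649,-0.8853)
member 3 (1-3): L=2.9888, (cx,cy)=(0.9994,-0.0345)
member 4 (2-3): L=2.8669, (cx,cy)=(0.6048,0.7963)
solve A·x = −loads:
  F[0-1] = -5617.0504 N (compression)
  F[0-2] = -1335.0346 N (compression)
  F[1-2] = +2507.3519 N (tension)
  F[1-3] = -4012.8465 N (compression)
  F[2-3] = -279.8689 N (compression)
  Rx@0 = +4733.3900 N
  Ry@0 = +4472.4082 N
  Ry@2 = -1996.9982 N

-1335.035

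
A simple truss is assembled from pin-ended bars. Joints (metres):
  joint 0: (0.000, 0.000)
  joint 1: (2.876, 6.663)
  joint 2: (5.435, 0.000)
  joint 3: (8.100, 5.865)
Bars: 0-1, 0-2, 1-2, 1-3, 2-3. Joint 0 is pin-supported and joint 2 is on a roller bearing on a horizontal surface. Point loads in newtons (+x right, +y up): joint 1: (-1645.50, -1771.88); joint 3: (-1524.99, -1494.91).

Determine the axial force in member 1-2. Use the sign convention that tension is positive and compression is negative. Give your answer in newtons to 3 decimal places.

N=4 nodes, M=5 members, R=3 reactions → 2N=8, M+R=8
member 0 (0-1): L=7.2572, (cx,cy)=(0.3963,0.9181)
member 1 (0-2): L=5.4350, (cx,cy)=(1.0000,0.0000)
member 2 (1-2): L=7.1375, (cx,cy)=(0.3585,-0.9335)
member 3 (1-3): L=5.2846, (cx,cy)=(0.9885,-0.1510)
member 4 (2-3): L=6.4421, (cx,cy)=(0.4137,0.9104)
solve A·x = −loads:
  F[0-1] = -4099.8698 N (compression)
  F[0-2] = -1545.7275 N (compression)
  F[1-2] = +2263.5938 N (tension)
  F[1-3] = -799.9987 N (compression)
  F[2-3] = -1774.6912 N (compression)
  Rx@0 = +3170.4900 N
  Ry@0 = +3764.1837 N
  Ry@2 = -497.3937 N

2263.594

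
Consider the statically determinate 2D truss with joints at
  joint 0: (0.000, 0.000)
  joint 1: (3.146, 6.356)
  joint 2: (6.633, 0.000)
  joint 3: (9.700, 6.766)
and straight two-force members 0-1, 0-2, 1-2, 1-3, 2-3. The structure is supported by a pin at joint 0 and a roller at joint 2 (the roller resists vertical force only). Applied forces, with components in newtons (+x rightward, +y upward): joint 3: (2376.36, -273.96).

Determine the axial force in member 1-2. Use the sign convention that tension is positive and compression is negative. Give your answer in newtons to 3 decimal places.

N=4 nodes, M=5 members, R=3 reactions → 2N=8, M+R=8
member 0 (0-1): L=7.0920, (cx,cy)=(0.4436,0.8962)
member 1 (0-2): L=6.6330, (cx,cy)=(1.0000,0.0000)
member 2 (1-2): L=7.2497, (cx,cy)=(0.4810,-0.8767)
member 3 (1-3): L=6.5668, (cx,cy)=(0.9980,0.0624)
member 4 (2-3): L=7.4287, (cx,cy)=(0.4129,0.9108)
solve A·x = −loads:
  F[0-1] = +2846.0316 N (tension)
  F[0-2] = +1113.8597 N (tension)
  F[1-2] = -2725.6934 N (compression)
  F[1-3] = +2578.5528 N (tension)
  F[2-3] = -477.5526 N (compression)
  Rx@0 = -2376.3600 N
  Ry@0 = -2550.6840 N
  Ry@2 = +2824.6440 N

-2725.693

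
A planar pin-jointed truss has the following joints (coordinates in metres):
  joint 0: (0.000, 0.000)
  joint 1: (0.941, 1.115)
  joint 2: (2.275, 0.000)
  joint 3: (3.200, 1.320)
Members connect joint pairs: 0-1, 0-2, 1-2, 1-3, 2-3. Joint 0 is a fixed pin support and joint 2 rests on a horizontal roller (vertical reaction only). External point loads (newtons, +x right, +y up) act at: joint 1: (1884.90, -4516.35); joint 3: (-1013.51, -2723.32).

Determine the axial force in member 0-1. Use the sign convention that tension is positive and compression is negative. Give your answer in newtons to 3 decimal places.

-1577.084

N=4 nodes, M=5 members, R=3 reactions → 2N=8, M+R=8
member 0 (0-1): L=1.4590, (cx,cy)=(0.6450,0.7642)
member 1 (0-2): L=2.2750, (cx,cy)=(1.0000,0.0000)
member 2 (1-2): L=1.7386, (cx,cy)=(0.7673,-0.6413)
member 3 (1-3): L=2.2683, (cx,cy)=(0.9959,0.0904)
member 4 (2-3): L=1.6118, (cx,cy)=(0.5739,0.8189)
solve A·x = −loads:
  F[0-1] = -1577.0836 N (compression)
  F[0-2] = +1888.5435 N (tension)
  F[1-2] = -5027.7800 N (compression)
  F[1-3] = +959.5761 N (tension)
  F[2-3] = -3431.3163 N (compression)
  Rx@0 = -871.3900 N
  Ry@0 = +1205.2350 N
  Ry@2 = +6034.4350 N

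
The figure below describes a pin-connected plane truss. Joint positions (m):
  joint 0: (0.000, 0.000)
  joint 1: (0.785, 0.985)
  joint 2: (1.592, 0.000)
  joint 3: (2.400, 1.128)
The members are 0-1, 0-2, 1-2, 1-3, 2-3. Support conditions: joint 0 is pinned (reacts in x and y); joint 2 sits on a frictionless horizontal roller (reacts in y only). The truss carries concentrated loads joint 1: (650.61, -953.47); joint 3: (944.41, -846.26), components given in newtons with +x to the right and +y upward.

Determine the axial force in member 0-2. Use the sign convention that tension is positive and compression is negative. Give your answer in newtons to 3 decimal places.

783.812

N=4 nodes, M=5 members, R=3 reactions → 2N=8, M+R=8
member 0 (0-1): L=1.2595, (cx,cy)=(0.6232,0.7820)
member 1 (0-2): L=1.5920, (cx,cy)=(1.0000,0.0000)
member 2 (1-2): L=1.2734, (cx,cy)=(0.6338,-0.7735)
member 3 (1-3): L=1.6213, (cx,cy)=(0.9961,0.0882)
member 4 (2-3): L=1.3875, (cx,cy)=(0.5823,0.8130)
solve A·x = −loads:
  F[0-1] = +1301.5946 N (tension)
  F[0-2] = +783.8121 N (tension)
  F[1-2] = -2358.9812 N (compression)
  F[1-3] = +1662.0817 N (tension)
  F[2-3] = -1221.2939 N (compression)
  Rx@0 = -1595.0200 N
  Ry@0 = -1017.8851 N
  Ry@2 = +2817.6151 N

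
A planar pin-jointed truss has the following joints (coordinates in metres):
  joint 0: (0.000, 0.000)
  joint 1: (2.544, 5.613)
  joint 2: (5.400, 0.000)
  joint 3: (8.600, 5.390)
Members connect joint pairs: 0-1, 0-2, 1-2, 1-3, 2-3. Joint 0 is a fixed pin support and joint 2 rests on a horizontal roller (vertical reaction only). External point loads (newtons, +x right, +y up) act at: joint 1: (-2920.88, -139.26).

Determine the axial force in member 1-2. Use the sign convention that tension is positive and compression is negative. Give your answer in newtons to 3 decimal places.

3332.901

N=4 nodes, M=5 members, R=3 reactions → 2N=8, M+R=8
member 0 (0-1): L=6.1626, (cx,cy)=(0.4128,0.9108)
member 1 (0-2): L=5.4000, (cx,cy)=(1.0000,0.0000)
member 2 (1-2): L=6.2978, (cx,cy)=(0.4535,-0.8913)
member 3 (1-3): L=6.0601, (cx,cy)=(0.9993,-0.0368)
member 4 (2-3): L=6.2683, (cx,cy)=(0.5105,0.8599)
solve A·x = −loads:
  F[0-1] = -3414.2410 N (compression)
  F[0-2] = -1511.4389 N (compression)
  F[1-2] = +3332.9015 N (tension)
  F[1-3] = +0.0000 N (tension)
  F[2-3] = -0.0000 N (compression)
  Rx@0 = +2920.8800 N
  Ry@0 = +3109.7456 N
  Ry@2 = -2970.4856 N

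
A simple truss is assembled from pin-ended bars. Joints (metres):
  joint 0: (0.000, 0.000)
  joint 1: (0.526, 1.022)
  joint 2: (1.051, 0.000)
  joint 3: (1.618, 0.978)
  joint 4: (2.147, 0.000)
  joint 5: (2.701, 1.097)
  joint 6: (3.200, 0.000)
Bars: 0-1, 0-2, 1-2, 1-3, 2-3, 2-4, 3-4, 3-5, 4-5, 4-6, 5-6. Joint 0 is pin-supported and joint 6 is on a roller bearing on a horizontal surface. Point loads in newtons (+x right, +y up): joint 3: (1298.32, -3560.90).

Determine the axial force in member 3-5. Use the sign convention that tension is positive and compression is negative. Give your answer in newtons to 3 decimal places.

-2246.502

N=7 nodes, M=11 members, R=3 reactions → 2N=14, M+R=14
member 0 (0-1): L=1.1494, (cx,cy)=(0.4576,0.8891)
member 1 (0-2): L=1.0510, (cx,cy)=(1.0000,0.0000)
member 2 (1-2): L=1.1490, (cx,cy)=(0.4569,-0.8895)
member 3 (1-3): L=1.0929, (cx,cy)=(0.9992,-0.0403)
member 4 (2-3): L=1.1305, (cx,cy)=(0.5016,0.8651)
member 5 (2-4): L=1.0960, (cx,cy)=(1.0000,0.0000)
member 6 (3-4): L=1.1119, (cx,cy)=(0.4758,-0.8796)
member 7 (3-5): L=1.0895, (cx,cy)=(0.9940,0.1092)
member 8 (4-5): L=1.2290, (cx,cy)=(0.4508,0.8926)
member 9 (4-6): L=1.0530, (cx,cy)=(1.0000,0.0000)
member 10 (5-6): L=1.2052, (cx,cy)=(0.4141,-0.9103)
solve A·x = −loads:
  F[0-1] = -1533.6295 N (compression)
  F[0-2] = +2000.1444 N (tension)
  F[1-2] = +1597.8848 N (tension)
  F[1-3] = -1433.1158 N (compression)
  F[2-3] = -1642.9088 N (compression)
  F[2-4] = +3554.2899 N (tension)
  F[3-4] = -2777.0797 N (compression)
  F[3-5] = -2246.5023 N (compression)
  F[4-5] = +2736.4622 N (tension)
  F[4-6] = +999.4916 N (tension)
  F[5-6] = -2413.9219 N (compression)
  Rx@0 = -1298.3200 N
  Ry@0 = +1363.6209 N
  Ry@6 = +2197.2791 N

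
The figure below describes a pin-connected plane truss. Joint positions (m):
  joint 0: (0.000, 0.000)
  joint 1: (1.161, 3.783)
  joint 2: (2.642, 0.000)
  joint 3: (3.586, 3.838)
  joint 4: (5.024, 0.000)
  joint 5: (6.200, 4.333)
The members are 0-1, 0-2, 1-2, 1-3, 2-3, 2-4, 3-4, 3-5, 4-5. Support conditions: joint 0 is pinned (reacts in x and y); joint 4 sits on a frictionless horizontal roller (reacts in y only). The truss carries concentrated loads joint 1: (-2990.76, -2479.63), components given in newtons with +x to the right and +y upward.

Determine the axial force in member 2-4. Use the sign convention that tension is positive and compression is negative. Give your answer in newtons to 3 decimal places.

N=6 nodes, M=9 members, R=3 reactions → 2N=12, M+R=12
member 0 (0-1): L=3.9571, (cx,cy)=(0.2934,0.9560)
member 1 (0-2): L=2.6420, (cx,cy)=(1.0000,0.0000)
member 2 (1-2): L=4.0626, (cx,cy)=(0.3645,-0.9312)
member 3 (1-3): L=2.4256, (cx,cy)=(0.9997,0.0227)
member 4 (2-3): L=3.9524, (cx,cy)=(0.2388,0.9711)
member 5 (2-4): L=2.3820, (cx,cy)=(1.0000,0.0000)
member 6 (3-4): L=4.0985, (cx,cy)=(0.3509,-0.9364)
member 7 (3-5): L=2.6605, (cx,cy)=(0.9825,0.1861)
member 8 (4-5): L=4.4898, (cx,cy)=(0.2619,0.9651)
solve A·x = −loads:
  F[0-1] = -4350.0474 N (compression)
  F[0-2] = -1714.4856 N (compression)
  F[1-2] = +1828.5806 N (tension)
  F[1-3] = +1048.1500 N (tension)
  F[2-3] = -1753.4955 N (compression)
  F[2-4] = -629.0706 N (compression)
  F[3-4] = +1792.9593 N (tension)
  F[3-5] = +0.0000 N (tension)
  F[4-5] = -0.0000 N (compression)
  Rx@0 = +2990.7600 N
  Ry@0 = +4158.6098 N
  Ry@4 = -1678.9798 N

-629.071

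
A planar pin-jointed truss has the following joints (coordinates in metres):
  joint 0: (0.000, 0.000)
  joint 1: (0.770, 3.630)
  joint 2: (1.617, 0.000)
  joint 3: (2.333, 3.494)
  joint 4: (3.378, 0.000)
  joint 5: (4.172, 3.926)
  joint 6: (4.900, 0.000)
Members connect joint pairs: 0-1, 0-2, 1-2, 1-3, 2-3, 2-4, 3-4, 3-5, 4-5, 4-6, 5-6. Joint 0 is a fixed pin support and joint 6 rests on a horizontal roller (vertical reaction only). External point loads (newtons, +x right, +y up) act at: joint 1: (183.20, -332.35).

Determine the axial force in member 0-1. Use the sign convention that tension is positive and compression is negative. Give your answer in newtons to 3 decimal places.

-147.619

N=7 nodes, M=11 members, R=3 reactions → 2N=14, M+R=14
member 0 (0-1): L=3.7108, (cx,cy)=(0.2075,0.9782)
member 1 (0-2): L=1.6170, (cx,cy)=(1.0000,0.0000)
member 2 (1-2): L=3.7275, (cx,cy)=(0.2272,-0.9738)
member 3 (1-3): L=1.5689, (cx,cy)=(0.9962,-0.0867)
member 4 (2-3): L=3.5666, (cx,cy)=(0.2008,0.9796)
member 5 (2-4): L=1.7610, (cx,cy)=(1.0000,0.0000)
member 6 (3-4): L=3.6469, (cx,cy)=(0.2865,-0.9581)
member 7 (3-5): L=1.8891, (cx,cy)=(0.9735,0.2287)
member 8 (4-5): L=4.0055, (cx,cy)=(0.1982,0.9802)
member 9 (4-6): L=1.5220, (cx,cy)=(1.0000,0.0000)
member 10 (5-6): L=3.9929, (cx,cy)=(0.1823,-0.9832)
solve A·x = −loads:
  F[0-1] = -147.6191 N (compression)
  F[0-2] = +213.8316 N (tension)
  F[1-2] = -177.4903 N (compression)
  F[1-3] = -174.1561 N (compression)
  F[2-3] = +176.4392 N (tension)
  F[2-4] = +138.0802 N (tension)
  F[3-4] = -214.9258 N (compression)
  F[3-5] = -78.5770 N (compression)
  F[4-5] = +210.0823 N (tension)
  F[4-6] = +34.8505 N (tension)
  F[5-6] = -191.1478 N (compression)
  Rx@0 = -183.2000 N
  Ry@0 = +144.4060 N
  Ry@6 = +187.9440 N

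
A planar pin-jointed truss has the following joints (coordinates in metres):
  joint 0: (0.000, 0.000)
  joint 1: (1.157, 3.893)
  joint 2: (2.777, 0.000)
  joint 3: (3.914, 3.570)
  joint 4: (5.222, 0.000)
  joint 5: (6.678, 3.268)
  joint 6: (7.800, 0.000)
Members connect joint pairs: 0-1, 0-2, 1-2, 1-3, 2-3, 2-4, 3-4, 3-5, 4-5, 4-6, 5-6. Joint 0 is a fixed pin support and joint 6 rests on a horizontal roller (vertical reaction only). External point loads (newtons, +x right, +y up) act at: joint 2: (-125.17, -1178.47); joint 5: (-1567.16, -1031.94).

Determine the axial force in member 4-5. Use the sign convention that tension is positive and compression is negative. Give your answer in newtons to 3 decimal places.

N=7 nodes, M=11 members, R=3 reactions → 2N=14, M+R=14
member 0 (0-1): L=4.0613, (cx,cy)=(0.2849,0.9586)
member 1 (0-2): L=2.7770, (cx,cy)=(1.0000,0.0000)
member 2 (1-2): L=4.2166, (cx,cy)=(0.3842,-0.9233)
member 3 (1-3): L=2.7759, (cx,cy)=(0.9932,-0.1164)
member 4 (2-3): L=3.7467, (cx,cy)=(0.3035,0.9528)
member 5 (2-4): L=2.4450, (cx,cy)=(1.0000,0.0000)
member 6 (3-4): L=3.8021, (cx,cy)=(0.3440,-0.9390)
member 7 (3-5): L=2.7804, (cx,cy)=(0.9941,-0.1086)
member 8 (4-5): L=3.5777, (cx,cy)=(0.4070,0.9134)
member 9 (4-6): L=2.5780, (cx,cy)=(1.0000,0.0000)
member 10 (5-6): L=3.4552, (cx,cy)=(0.3247,-0.9458)
solve A·x = −loads:
  F[0-1] = -1631.5536 N (compression)
  F[0-2] = -1227.5254 N (compression)
  F[1-2] = +1842.7731 N (tension)
  F[1-3] = -1180.8088 N (compression)
  F[2-3] = -548.7527 N (compression)
  F[2-4] = -227.8435 N (compression)
  F[3-4] = +590.0015 N (tension)
  F[3-5] = -1551.4692 N (compression)
  F[4-5] = -606.4844 N (compression)
  F[4-6] = +221.9504 N (tension)
  F[5-6] = -683.5050 N (compression)
  Rx@0 = +1692.3300 N
  Ry@0 = +1563.9449 N
  Ry@6 = +646.4651 N

-606.484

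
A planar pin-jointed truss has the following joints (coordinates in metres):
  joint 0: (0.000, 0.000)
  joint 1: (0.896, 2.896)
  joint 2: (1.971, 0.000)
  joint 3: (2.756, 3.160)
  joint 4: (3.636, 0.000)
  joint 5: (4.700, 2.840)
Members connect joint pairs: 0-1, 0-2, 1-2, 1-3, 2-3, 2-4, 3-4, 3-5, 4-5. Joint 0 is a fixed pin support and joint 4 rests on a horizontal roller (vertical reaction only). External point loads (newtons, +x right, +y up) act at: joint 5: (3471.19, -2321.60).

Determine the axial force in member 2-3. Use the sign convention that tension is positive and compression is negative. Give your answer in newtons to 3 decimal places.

3173.092

N=6 nodes, M=9 members, R=3 reactions → 2N=12, M+R=12
member 0 (0-1): L=3.0314, (cx,cy)=(0.2956,0.9553)
member 1 (0-2): L=1.9710, (cx,cy)=(1.0000,0.0000)
member 2 (1-2): L=3.0891, (cx,cy)=(0.3480,-0.9375)
member 3 (1-3): L=1.8786, (cx,cy)=(0.9901,0.1405)
member 4 (2-3): L=3.2560, (cx,cy)=(0.2411,0.9705)
member 5 (2-4): L=1.6650, (cx,cy)=(1.0000,0.0000)
member 6 (3-4): L=3.2802, (cx,cy)=(0.2683,-0.9633)
member 7 (3-5): L=1.9702, (cx,cy)=(0.9867,-0.1624)
member 8 (4-5): L=3.0328, (cx,cy)=(0.3508,0.9364)
solve A·x = −loads:
  F[0-1] = +3549.2125 N (tension)
  F[0-2] = +2422.1526 N (tension)
  F[1-2] = -3284.8129 N (compression)
  F[1-3] = +2214.1220 N (tension)
  F[2-3] = +3173.0921 N (tension)
  F[2-4] = +514.0381 N (tension)
  F[3-4] = -4218.3255 N (compression)
  F[3-5] = +4143.8389 N (tension)
  F[4-5] = -1760.4423 N (compression)
  Rx@0 = -3471.1900 N
  Ry@0 = -3390.6386 N
  Ry@4 = +5712.2386 N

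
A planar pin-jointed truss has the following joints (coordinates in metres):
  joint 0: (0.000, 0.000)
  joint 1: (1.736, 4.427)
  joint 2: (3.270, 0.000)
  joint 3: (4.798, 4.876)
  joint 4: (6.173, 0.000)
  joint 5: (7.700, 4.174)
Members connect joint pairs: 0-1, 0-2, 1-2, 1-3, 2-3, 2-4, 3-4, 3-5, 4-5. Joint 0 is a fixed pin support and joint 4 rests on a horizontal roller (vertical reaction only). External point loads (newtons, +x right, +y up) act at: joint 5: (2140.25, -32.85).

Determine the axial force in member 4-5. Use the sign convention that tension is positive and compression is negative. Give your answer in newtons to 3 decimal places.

474.333

N=6 nodes, M=9 members, R=3 reactions → 2N=12, M+R=12
member 0 (0-1): L=4.7552, (cx,cy)=(0.3651,0.9310)
member 1 (0-2): L=3.2700, (cx,cy)=(1.0000,0.0000)
member 2 (1-2): L=4.6852, (cx,cy)=(0.3274,-0.9449)
member 3 (1-3): L=3.0947, (cx,cy)=(0.9894,0.1451)
member 4 (2-3): L=5.1098, (cx,cy)=(0.2990,0.9542)
member 5 (2-4): L=2.9030, (cx,cy)=(1.0000,0.0000)
member 6 (3-4): L=5.0662, (cx,cy)=(0.2714,-0.9625)
member 7 (3-5): L=2.9857, (cx,cy)=(0.9720,-0.2351)
member 8 (4-5): L=4.4445, (cx,cy)=(0.3436,0.9391)
solve A·x = −loads:
  F[0-1] = +1563.1932 N (tension)
  F[0-2] = +1569.5700 N (tension)
  F[1-2] = -1381.4363 N (compression)
  F[1-3] = +1033.9172 N (tension)
  F[2-3] = +1367.8847 N (tension)
  F[2-4] = +708.2303 N (tension)
  F[3-4] = -2009.0193 N (compression)
  F[3-5] = +2034.3144 N (tension)
  F[4-5] = +474.3329 N (tension)
  Rx@0 = -2140.2500 N
  Ry@0 = -1455.2998 N
  Ry@4 = +1488.1498 N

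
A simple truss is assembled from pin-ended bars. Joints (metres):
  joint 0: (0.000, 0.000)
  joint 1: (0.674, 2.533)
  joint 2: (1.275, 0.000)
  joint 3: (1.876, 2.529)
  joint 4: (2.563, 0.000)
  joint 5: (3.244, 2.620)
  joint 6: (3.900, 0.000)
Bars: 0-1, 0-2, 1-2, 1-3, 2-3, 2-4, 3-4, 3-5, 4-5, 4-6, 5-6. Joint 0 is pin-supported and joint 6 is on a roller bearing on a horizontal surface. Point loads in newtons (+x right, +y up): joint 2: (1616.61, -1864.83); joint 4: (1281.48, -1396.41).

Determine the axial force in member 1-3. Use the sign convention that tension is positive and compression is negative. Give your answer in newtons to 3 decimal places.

-873.459

N=7 nodes, M=11 members, R=3 reactions → 2N=14, M+R=14
member 0 (0-1): L=2.6211, (cx,cy)=(0.2571,0.9664)
member 1 (0-2): L=1.2750, (cx,cy)=(1.0000,0.0000)
member 2 (1-2): L=2.6033, (cx,cy)=(0.2309,-0.9730)
member 3 (1-3): L=1.2020, (cx,cy)=(1.0000,-0.0033)
member 4 (2-3): L=2.5994, (cx,cy)=(0.2312,0.9729)
member 5 (2-4): L=1.2880, (cx,cy)=(1.0000,0.0000)
member 6 (3-4): L=2.6207, (cx,cy)=(0.2621,-0.9650)
member 7 (3-5): L=1.3710, (cx,cy)=(0.9978,0.0664)
member 8 (4-5): L=2.7071, (cx,cy)=(0.2516,0.9678)
member 9 (4-6): L=1.3370, (cx,cy)=(1.0000,0.0000)
member 10 (5-6): L=2.7009, (cx,cy)=(0.2429,-0.9701)
solve A·x = −loads:
  F[0-1] = -1794.2244 N (compression)
  F[0-2] = +3359.4572 N (tension)
  F[1-2] = +1785.0169 N (tension)
  F[1-3] = -873.4589 N (compression)
  F[2-3] = +131.5969 N (tension)
  F[2-4] = +2124.5083 N (tension)
  F[3-4] = -190.3543 N (compression)
  F[3-5] = -794.8800 N (compression)
  F[4-5] = +1632.6111 N (tension)
  F[4-6] = +382.4199 N (tension)
  F[5-6] = -1574.4957 N (compression)
  Rx@0 = -2898.0900 N
  Ry@0 = +1733.8920 N
  Ry@6 = +1527.3480 N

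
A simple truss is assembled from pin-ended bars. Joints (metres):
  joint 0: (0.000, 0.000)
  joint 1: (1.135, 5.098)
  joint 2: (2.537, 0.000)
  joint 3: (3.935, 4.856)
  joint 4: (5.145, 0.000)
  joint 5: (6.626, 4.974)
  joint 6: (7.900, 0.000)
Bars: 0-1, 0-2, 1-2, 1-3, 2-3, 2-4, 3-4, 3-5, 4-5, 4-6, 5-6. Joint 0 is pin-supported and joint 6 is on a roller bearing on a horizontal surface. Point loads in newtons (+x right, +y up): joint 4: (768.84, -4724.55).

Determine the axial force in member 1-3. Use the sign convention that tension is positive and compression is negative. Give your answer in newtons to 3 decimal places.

-843.022

N=7 nodes, M=11 members, R=3 reactions → 2N=14, M+R=14
member 0 (0-1): L=5.2228, (cx,cy)=(0.2173,0.9761)
member 1 (0-2): L=2.5370, (cx,cy)=(1.0000,0.0000)
member 2 (1-2): L=5.2873, (cx,cy)=(0.2652,-0.9642)
member 3 (1-3): L=2.8104, (cx,cy)=(0.9963,-0.0861)
member 4 (2-3): L=5.0532, (cx,cy)=(0.2767,0.9610)
member 5 (2-4): L=2.6080, (cx,cy)=(1.0000,0.0000)
member 6 (3-4): L=5.0045, (cx,cy)=(0.2418,-0.9703)
member 7 (3-5): L=2.6936, (cx,cy)=(0.9990,0.0438)
member 8 (4-5): L=5.1898, (cx,cy)=(0.2854,0.9584)
member 9 (4-6): L=2.7550, (cx,cy)=(1.0000,0.0000)
member 10 (5-6): L=5.1346, (cx,cy)=(0.2481,-0.9687)
solve A·x = −loads:
  F[0-1] = -1687.9518 N (compression)
  F[0-2] = +1135.6583 N (tension)
  F[1-2] = +1784.0669 N (tension)
  F[1-3] = -843.0220 N (compression)
  F[2-3] = -1790.0701 N (compression)
  F[2-4] = +2103.9622 N (tension)
  F[3-4] = +1619.9557 N (tension)
  F[3-5] = -1728.4598 N (compression)
  F[4-5] = +3289.4387 N (tension)
  F[4-6] = +788.1019 N (tension)
  F[5-6] = -3176.2638 N (compression)
  Rx@0 = -768.8400 N
  Ry@0 = +1647.6121 N
  Ry@6 = +3076.9379 N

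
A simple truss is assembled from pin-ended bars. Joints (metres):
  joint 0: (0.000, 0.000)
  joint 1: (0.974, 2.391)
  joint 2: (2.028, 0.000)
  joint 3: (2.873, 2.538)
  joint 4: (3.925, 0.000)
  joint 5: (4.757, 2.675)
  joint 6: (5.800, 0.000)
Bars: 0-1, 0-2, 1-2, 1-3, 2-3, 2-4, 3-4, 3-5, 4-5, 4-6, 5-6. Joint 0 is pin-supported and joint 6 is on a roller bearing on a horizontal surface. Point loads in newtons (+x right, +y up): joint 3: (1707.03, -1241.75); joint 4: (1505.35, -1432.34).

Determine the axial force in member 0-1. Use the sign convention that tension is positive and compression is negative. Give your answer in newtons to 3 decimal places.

N=7 nodes, M=11 members, R=3 reactions → 2N=14, M+R=14
member 0 (0-1): L=2.5818, (cx,cy)=(0.3773,0.9261)
member 1 (0-2): L=2.0280, (cx,cy)=(1.0000,0.0000)
member 2 (1-2): L=2.6130, (cx,cy)=(0.4034,-0.9150)
member 3 (1-3): L=1.9047, (cx,cy)=(0.9970,0.0772)
member 4 (2-3): L=2.6750, (cx,cy)=(0.3159,0.9488)
member 5 (2-4): L=1.8970, (cx,cy)=(1.0000,0.0000)
member 6 (3-4): L=2.7474, (cx,cy)=(0.3829,-0.9238)
member 7 (3-5): L=1.8890, (cx,cy)=(0.9974,0.0725)
member 8 (4-5): L=2.8014, (cx,cy)=(0.2970,0.9549)
member 9 (4-6): L=1.8750, (cx,cy)=(1.0000,0.0000)
member 10 (5-6): L=2.8711, (cx,cy)=(0.3633,-0.9317)
solve A·x = −loads:
  F[0-1] = -370.0691 N (compression)
  F[0-2] = +3351.9923 N (tension)
  F[1-2] = +350.7657 N (tension)
  F[1-3] = -281.9405 N (compression)
  F[2-3] = -338.2858 N (compression)
  F[2-4] = +3600.3411 N (tension)
  F[3-4] = -1104.8083 N (compression)
  F[3-5] = -1676.3648 N (compression)
  F[4-5] = +2568.8551 N (tension)
  F[4-6] = +909.0150 N (tension)
  F[5-6] = -2502.3143 N (compression)
  Rx@0 = -3212.3800 N
  Ry@0 = +342.7237 N
  Ry@6 = +2331.3663 N

-370.069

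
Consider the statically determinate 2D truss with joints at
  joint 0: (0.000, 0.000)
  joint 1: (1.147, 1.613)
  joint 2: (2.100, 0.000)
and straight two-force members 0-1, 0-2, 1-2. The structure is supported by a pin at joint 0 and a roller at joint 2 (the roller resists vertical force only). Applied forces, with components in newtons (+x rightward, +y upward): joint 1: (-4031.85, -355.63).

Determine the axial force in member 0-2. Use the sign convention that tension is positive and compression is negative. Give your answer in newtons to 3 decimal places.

N=3 nodes, M=3 members, R=3 reactions → 2N=6, M+R=6
member 0 (0-1): L=1.9792, (cx,cy)=(0.5795,0.8150)
member 1 (0-2): L=2.1000, (cx,cy)=(1.0000,0.0000)
member 2 (1-2): L=1.8735, (cx,cy)=(0.5087,-0.8610)
solve A·x = −loads:
  F[0-1] = -3998.0251 N (compression)
  F[0-2] = -1714.9292 N (compression)
  F[1-2] = +3371.3627 N (tension)
  Rx@0 = +4031.8500 N
  Ry@0 = +3258.2331 N
  Ry@2 = -2902.6031 N

-1714.929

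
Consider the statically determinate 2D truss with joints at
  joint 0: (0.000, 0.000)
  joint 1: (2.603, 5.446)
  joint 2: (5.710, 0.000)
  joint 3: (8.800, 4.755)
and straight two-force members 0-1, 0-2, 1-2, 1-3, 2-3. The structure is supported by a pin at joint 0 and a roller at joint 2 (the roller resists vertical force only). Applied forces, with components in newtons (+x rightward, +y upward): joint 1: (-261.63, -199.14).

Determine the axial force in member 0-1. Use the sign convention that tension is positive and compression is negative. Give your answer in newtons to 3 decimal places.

-396.672

N=4 nodes, M=5 members, R=3 reactions → 2N=8, M+R=8
member 0 (0-1): L=6.0361, (cx,cy)=(0.4312,0.9022)
member 1 (0-2): L=5.7100, (cx,cy)=(1.0000,0.0000)
member 2 (1-2): L=6.2700, (cx,cy)=(0.4955,-0.8686)
member 3 (1-3): L=6.2354, (cx,cy)=(0.9938,-0.1108)
member 4 (2-3): L=5.6708, (cx,cy)=(0.5449,0.8385)
solve A·x = −loads:
  F[0-1] = -396.6717 N (compression)
  F[0-2] = -90.5698 N (compression)
  F[1-2] = +182.7709 N (tension)
  F[1-3] = -0.0000 N (compression)
  F[2-3] = +0.0000 N (tension)
  Rx@0 = +261.6300 N
  Ry@0 = +357.8923 N
  Ry@2 = -158.7523 N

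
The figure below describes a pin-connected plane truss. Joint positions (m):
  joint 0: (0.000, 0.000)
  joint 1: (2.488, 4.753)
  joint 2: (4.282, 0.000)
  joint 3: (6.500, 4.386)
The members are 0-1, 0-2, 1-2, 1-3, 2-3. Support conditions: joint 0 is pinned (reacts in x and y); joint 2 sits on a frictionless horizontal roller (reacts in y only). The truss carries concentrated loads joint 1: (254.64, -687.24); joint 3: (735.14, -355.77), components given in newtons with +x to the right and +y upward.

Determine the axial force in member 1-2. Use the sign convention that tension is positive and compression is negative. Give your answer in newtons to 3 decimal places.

N=4 nodes, M=5 members, R=3 reactions → 2N=8, M+R=8
member 0 (0-1): L=5.3648, (cx,cy)=(0.4638,0.8860)
member 1 (0-2): L=4.2820, (cx,cy)=(1.0000,0.0000)
member 2 (1-2): L=5.0803, (cx,cy)=(0.3531,-0.9356)
member 3 (1-3): L=4.0288, (cx,cy)=(0.9958,-0.0911)
member 4 (2-3): L=4.9149, (cx,cy)=(0.4513,0.8924)
solve A·x = −loads:
  F[0-1] = +1051.9654 N (tension)
  F[0-2] = +501.9172 N (tension)
  F[1-2] = -1816.2552 N (compression)
  F[1-3] = +878.2464 N (tension)
  F[2-3] = -309.0218 N (compression)
  Rx@0 = -989.7800 N
  Ry@0 = -931.9984 N
  Ry@2 = +1975.0084 N

-1816.255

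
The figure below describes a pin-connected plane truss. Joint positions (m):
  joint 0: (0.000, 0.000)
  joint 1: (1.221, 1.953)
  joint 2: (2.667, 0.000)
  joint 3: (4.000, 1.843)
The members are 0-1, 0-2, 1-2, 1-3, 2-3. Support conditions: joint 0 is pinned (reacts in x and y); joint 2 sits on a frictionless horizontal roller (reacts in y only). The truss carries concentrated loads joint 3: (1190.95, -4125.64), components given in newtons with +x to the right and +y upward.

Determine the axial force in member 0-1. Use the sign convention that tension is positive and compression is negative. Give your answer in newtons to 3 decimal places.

N=4 nodes, M=5 members, R=3 reactions → 2N=8, M+R=8
member 0 (0-1): L=2.3033, (cx,cy)=(0.5301,0.8479)
member 1 (0-2): L=2.6670, (cx,cy)=(1.0000,0.0000)
member 2 (1-2): L=2.4300, (cx,cy)=(0.5951,-0.8037)
member 3 (1-3): L=2.7812, (cx,cy)=(0.9992,-0.0396)
member 4 (2-3): L=2.2745, (cx,cy)=(0.5861,0.8103)
solve A·x = −loads:
  F[0-1] = +3402.4690 N (tension)
  F[0-2] = -612.7533 N (compression)
  F[1-2] = -3789.6455 N (compression)
  F[1-3] = +4061.9117 N (tension)
  F[2-3] = -4893.3921 N (compression)
  Rx@0 = -1190.9500 N
  Ry@0 = -2885.0390 N
  Ry@2 = +7010.6790 N

3402.469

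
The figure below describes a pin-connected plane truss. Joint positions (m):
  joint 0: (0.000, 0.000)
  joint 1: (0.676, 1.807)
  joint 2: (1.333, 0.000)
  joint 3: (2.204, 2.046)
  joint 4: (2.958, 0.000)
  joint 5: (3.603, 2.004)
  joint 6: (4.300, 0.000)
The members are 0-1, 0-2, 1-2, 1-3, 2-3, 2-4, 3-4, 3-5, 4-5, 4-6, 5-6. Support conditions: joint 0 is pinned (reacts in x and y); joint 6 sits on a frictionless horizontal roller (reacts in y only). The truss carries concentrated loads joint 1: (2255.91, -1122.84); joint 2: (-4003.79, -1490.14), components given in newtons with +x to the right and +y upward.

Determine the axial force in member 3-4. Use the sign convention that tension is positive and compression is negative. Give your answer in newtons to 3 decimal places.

N=7 nodes, M=11 members, R=3 reactions → 2N=14, M+R=14
member 0 (0-1): L=1.9293, (cx,cy)=(0.3504,0.9366)
member 1 (0-2): L=1.3330, (cx,cy)=(1.0000,0.0000)
member 2 (1-2): L=1.9227, (cx,cy)=(0.3417,-0.9398)
member 3 (1-3): L=1.5466, (cx,cy)=(0.9880,0.1545)
member 4 (2-3): L=2.2237, (cx,cy)=(0.3917,0.9201)
member 5 (2-4): L=1.6250, (cx,cy)=(1.0000,0.0000)
member 6 (3-4): L=2.1805, (cx,cy)=(0.3458,-0.9383)
member 7 (3-5): L=1.3996, (cx,cy)=(0.9995,-0.0300)
member 8 (4-5): L=2.1052, (cx,cy)=(0.3064,0.9519)
member 9 (4-6): L=1.3420, (cx,cy)=(1.0000,0.0000)
member 10 (5-6): L=2.1218, (cx,cy)=(0.3285,-0.9445)
solve A·x = −loads:
  F[0-1] = -1095.9882 N (compression)
  F[0-2] = -1363.8623 N (compression)
  F[1-2] = -512.7098 N (compression)
  F[1-3] = -2494.7020 N (compression)
  F[2-3] = +2143.2427 N (tension)
  F[2-4] = +1625.2412 N (tension)
  F[3-4] = -1657.1055 N (compression)
  F[3-5] = -1052.7041 N (compression)
  F[4-5] = +1633.4337 N (tension)
  F[4-6] = +551.7816 N (tension)
  F[5-6] = -1679.6885 N (compression)
  Rx@0 = +1747.8800 N
  Ry@0 = +1026.5089 N
  Ry@6 = +1586.4711 N

-1657.106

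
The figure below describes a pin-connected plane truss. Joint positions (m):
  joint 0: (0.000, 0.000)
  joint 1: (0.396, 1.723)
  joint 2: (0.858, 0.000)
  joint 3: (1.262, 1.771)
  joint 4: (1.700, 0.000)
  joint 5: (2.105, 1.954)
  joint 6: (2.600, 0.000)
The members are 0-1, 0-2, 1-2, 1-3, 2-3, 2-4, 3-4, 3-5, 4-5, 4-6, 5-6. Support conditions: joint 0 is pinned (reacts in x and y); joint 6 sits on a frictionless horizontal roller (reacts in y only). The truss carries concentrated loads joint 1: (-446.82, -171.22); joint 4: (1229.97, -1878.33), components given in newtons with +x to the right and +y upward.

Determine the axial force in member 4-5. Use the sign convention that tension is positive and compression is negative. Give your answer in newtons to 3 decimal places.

N=7 nodes, M=11 members, R=3 reactions → 2N=14, M+R=14
member 0 (0-1): L=1.7679, (cx,cy)=(0.2240,0.9746)
member 1 (0-2): L=0.8580, (cx,cy)=(1.0000,0.0000)
member 2 (1-2): L=1.7839, (cx,cy)=(0.2590,-0.9659)
member 3 (1-3): L=0.8673, (cx,cy)=(0.9985,0.0553)
member 4 (2-3): L=1.8165, (cx,cy)=(0.2224,0.9750)
member 5 (2-4): L=0.8420, (cx,cy)=(1.0000,0.0000)
member 6 (3-4): L=1.8244, (cx,cy)=(0.2401,-0.9708)
member 7 (3-5): L=0.8626, (cx,cy)=(0.9772,0.2121)
member 8 (4-5): L=1.9955, (cx,cy)=(0.2030,0.9792)
member 9 (4-6): L=0.9000, (cx,cy)=(1.0000,0.0000)
member 10 (5-6): L=2.0157, (cx,cy)=(0.2456,-0.9694)
solve A·x = −loads:
  F[0-1] = -1119.8926 N (compression)
  F[0-2] = +1033.9969 N (tension)
  F[1-2] = +949.8528 N (tension)
  F[1-3] = -50.1044 N (compression)
  F[2-3] = -941.0128 N (compression)
  F[2-4] = +1489.2847 N (tension)
  F[3-4] = +844.6085 N (tension)
  F[3-5] = -472.8546 N (compression)
  F[4-5] = +1080.9203 N (tension)
  F[4-6] = +242.7154 N (tension)
  F[5-6] = -988.3779 N (compression)
  Rx@0 = -783.1500 N
  Ry@0 = +1091.4372 N
  Ry@6 = +958.1128 N

1080.920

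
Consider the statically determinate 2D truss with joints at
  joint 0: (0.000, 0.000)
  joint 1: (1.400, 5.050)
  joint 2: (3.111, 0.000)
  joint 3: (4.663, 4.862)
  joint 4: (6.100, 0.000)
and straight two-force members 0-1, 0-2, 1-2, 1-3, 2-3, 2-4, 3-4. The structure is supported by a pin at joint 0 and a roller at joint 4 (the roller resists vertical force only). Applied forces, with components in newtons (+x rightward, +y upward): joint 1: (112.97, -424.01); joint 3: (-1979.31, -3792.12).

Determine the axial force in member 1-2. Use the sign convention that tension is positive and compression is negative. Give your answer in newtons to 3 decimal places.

N=5 nodes, M=7 members, R=3 reactions → 2N=10, M+R=10
member 0 (0-1): L=5.2405, (cx,cy)=(0.2672,0.9637)
member 1 (0-2): L=3.1110, (cx,cy)=(1.0000,0.0000)
member 2 (1-2): L=5.3320, (cx,cy)=(0.3209,-0.9471)
member 3 (1-3): L=3.2684, (cx,cy)=(0.9983,-0.0575)
member 4 (2-3): L=5.1037, (cx,cy)=(0.3041,0.9526)
member 5 (2-4): L=2.9890, (cx,cy)=(1.0000,0.0000)
member 6 (3-4): L=5.0699, (cx,cy)=(0.2834,-0.9590)
solve A·x = −loads:
  F[0-1] = -2806.0922 N (compression)
  F[0-2] = -1116.6876 N (compression)
  F[1-2] = +2508.8596 N (tension)
  F[1-3] = -1670.4658 N (compression)
  F[2-3] = -2494.3035 N (compression)
  F[2-4] = +446.8907 N (tension)
  F[3-4] = -1576.6851 N (compression)
  Rx@0 = +1866.3400 N
  Ry@0 = +2704.1033 N
  Ry@4 = +1512.0267 N

2508.860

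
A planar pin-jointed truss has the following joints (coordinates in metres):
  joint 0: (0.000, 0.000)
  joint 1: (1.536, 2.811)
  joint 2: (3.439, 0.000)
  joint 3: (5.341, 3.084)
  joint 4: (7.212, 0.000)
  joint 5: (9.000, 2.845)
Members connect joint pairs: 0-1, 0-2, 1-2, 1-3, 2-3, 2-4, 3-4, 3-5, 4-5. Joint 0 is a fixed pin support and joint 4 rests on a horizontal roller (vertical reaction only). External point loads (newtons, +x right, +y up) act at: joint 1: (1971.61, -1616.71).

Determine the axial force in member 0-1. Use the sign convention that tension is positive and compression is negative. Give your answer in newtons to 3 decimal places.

N=6 nodes, M=9 members, R=3 reactions → 2N=12, M+R=12
member 0 (0-1): L=3.2033, (cx,cy)=(0.4795,0.8775)
member 1 (0-2): L=3.4390, (cx,cy)=(1.0000,0.0000)
member 2 (1-2): L=3.3946, (cx,cy)=(0.5606,-0.8281)
member 3 (1-3): L=3.8148, (cx,cy)=(0.9974,0.0716)
member 4 (2-3): L=3.6233, (cx,cy)=(0.5249,0.8511)
member 5 (2-4): L=3.7730, (cx,cy)=(1.0000,0.0000)
member 6 (3-4): L=3.6072, (cx,cy)=(0.5187,-0.8550)
member 7 (3-5): L=3.6668, (cx,cy)=(0.9979,-0.0652)
member 8 (4-5): L=3.3602, (cx,cy)=(0.5321,0.8467)
solve A·x = −loads:
  F[0-1] = -574.2400 N (compression)
  F[0-2] = +2246.9628 N (tension)
  F[1-2] = -1467.2295 N (compression)
  F[1-3] = -1428.0947 N (compression)
  F[2-3] = +1427.4782 N (tension)
  F[2-4] = +675.1088 N (tension)
  F[3-4] = -1301.5682 N (compression)
  F[3-5] = +0.0000 N (tension)
  F[4-5] = -0.0000 N (compression)
  Rx@0 = -1971.6100 N
  Ry@0 = +503.9171 N
  Ry@4 = +1112.7929 N

-574.240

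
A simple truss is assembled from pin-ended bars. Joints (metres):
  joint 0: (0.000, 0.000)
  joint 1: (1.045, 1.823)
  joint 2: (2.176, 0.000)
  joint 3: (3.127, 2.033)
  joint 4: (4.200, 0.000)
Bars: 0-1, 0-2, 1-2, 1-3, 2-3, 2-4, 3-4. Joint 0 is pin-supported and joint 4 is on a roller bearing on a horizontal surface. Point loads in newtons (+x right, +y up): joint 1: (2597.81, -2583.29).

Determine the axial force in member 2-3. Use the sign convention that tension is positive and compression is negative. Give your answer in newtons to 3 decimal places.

N=5 nodes, M=7 members, R=3 reactions → 2N=10, M+R=10
member 0 (0-1): L=2.1013, (cx,cy)=(0.4973,0.8676)
member 1 (0-2): L=2.1760, (cx,cy)=(1.0000,0.0000)
member 2 (1-2): L=2.1453, (cx,cy)=(0.5272,-0.8497)
member 3 (1-3): L=2.0926, (cx,cy)=(0.9950,0.1004)
member 4 (2-3): L=2.2444, (cx,cy)=(0.4237,0.9058)
member 5 (2-4): L=2.0240, (cx,cy)=(1.0000,0.0000)
member 6 (3-4): L=2.2988, (cx,cy)=(0.4668,-0.8844)
solve A·x = −loads:
  F[0-1] = -937.0665 N (compression)
  F[0-2] = +3063.8293 N (tension)
  F[1-2] = -2302.9124 N (compression)
  F[1-3] = -1859.1453 N (compression)
  F[2-3] = +2160.4159 N (tension)
  F[2-4] = +934.3600 N (tension)
  F[3-4] = -2001.7649 N (compression)
  Rx@0 = -2597.8100 N
  Ry@0 = +812.9696 N
  Ry@4 = +1770.3204 N

2160.416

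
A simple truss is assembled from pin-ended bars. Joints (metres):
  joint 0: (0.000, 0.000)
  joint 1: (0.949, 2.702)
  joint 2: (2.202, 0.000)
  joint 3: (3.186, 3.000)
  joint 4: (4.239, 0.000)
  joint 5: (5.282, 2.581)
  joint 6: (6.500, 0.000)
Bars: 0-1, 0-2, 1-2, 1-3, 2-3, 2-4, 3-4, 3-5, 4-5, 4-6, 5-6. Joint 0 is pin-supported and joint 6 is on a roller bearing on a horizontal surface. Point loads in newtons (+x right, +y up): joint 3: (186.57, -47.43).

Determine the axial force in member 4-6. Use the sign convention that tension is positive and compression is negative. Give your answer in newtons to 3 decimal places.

51.607

N=7 nodes, M=11 members, R=3 reactions → 2N=14, M+R=14
member 0 (0-1): L=2.8638, (cx,cy)=(0.3314,0.9435)
member 1 (0-2): L=2.2020, (cx,cy)=(1.0000,0.0000)
member 2 (1-2): L=2.9784, (cx,cy)=(0.4207,-0.9072)
member 3 (1-3): L=2.2568, (cx,cy)=(0.9912,0.1320)
member 4 (2-3): L=3.1573, (cx,cy)=(0.3117,0.9502)
member 5 (2-4): L=2.0370, (cx,cy)=(1.0000,0.0000)
member 6 (3-4): L=3.1794, (cx,cy)=(0.3312,-0.9436)
member 7 (3-5): L=2.1375, (cx,cy)=(0.9806,-0.1960)
member 8 (4-5): L=2.7838, (cx,cy)=(0.3747,0.9272)
member 9 (4-6): L=2.2610, (cx,cy)=(1.0000,0.0000)
member 10 (5-6): L=2.8540, (cx,cy)=(0.4268,-0.9044)
solve A·x = −loads:
  F[0-1] = +65.6357 N (tension)
  F[0-2] = +164.8198 N (tension)
  F[1-2] = -61.2823 N (compression)
  F[1-3] = +47.9513 N (tension)
  F[2-3] = +58.5096 N (tension)
  F[2-4] = +120.8033 N (tension)
  F[3-4] = -97.1191 N (compression)
  F[3-5] = -90.3921 N (compression)
  F[4-5] = +98.8376 N (tension)
  F[4-6] = +51.6068 N (tension)
  F[5-6] = -120.9226 N (compression)
  Rx@0 = -186.5700 N
  Ry@0 = -61.9272 N
  Ry@6 = +109.3572 N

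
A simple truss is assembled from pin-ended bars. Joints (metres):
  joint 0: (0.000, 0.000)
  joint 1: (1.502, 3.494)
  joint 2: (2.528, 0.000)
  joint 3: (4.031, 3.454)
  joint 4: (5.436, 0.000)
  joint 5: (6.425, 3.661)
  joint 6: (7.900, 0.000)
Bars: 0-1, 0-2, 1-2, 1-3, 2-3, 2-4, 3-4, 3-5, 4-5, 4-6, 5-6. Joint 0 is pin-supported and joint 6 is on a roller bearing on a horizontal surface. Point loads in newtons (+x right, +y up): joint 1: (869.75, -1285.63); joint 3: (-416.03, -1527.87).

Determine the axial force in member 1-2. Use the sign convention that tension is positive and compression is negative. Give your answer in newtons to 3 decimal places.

N=7 nodes, M=11 members, R=3 reactions → 2N=14, M+R=14
member 0 (0-1): L=3.8032, (cx,cy)=(0.3949,0.9187)
member 1 (0-2): L=2.5280, (cx,cy)=(1.0000,0.0000)
member 2 (1-2): L=3.6415, (cx,cy)=(0.2818,-0.9595)
member 3 (1-3): L=2.5293, (cx,cy)=(0.9999,-0.0158)
member 4 (2-3): L=3.7668, (cx,cy)=(0.3990,0.9169)
member 5 (2-4): L=2.9080, (cx,cy)=(1.0000,0.0000)
member 6 (3-4): L=3.7288, (cx,cy)=(0.3768,-0.9263)
member 7 (3-5): L=2.4029, (cx,cy)=(0.9963,0.0861)
member 8 (4-5): L=3.7922, (cx,cy)=(0.2608,0.9654)
member 9 (4-6): L=2.4640, (cx,cy)=(1.0000,0.0000)
member 10 (5-6): L=3.9470, (cx,cy)=(0.3737,-0.9275)
solve A·x = −loads:
  F[0-1] = -1727.0861 N (compression)
  F[0-2] = +1135.8060 N (tension)
  F[1-2] = +340.9360 N (tension)
  F[1-3] = -1648.1008 N (compression)
  F[2-3] = -356.7532 N (compression)
  F[2-4] = +1374.2119 N (tension)
  F[3-4] = -1403.3426 N (compression)
  F[3-5] = -848.5951 N (compression)
  F[4-5] = +1346.5095 N (tension)
  F[4-6] = +494.2761 N (tension)
  F[5-6] = -1322.6381 N (compression)
  Rx@0 = -453.7200 N
  Ry@0 = +1586.6900 N
  Ry@6 = +1226.8100 N

340.936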